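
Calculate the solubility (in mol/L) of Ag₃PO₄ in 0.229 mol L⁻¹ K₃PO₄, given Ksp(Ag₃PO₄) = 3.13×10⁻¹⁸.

7.97×10⁻⁷ M

Ag₃PO₄(s) ⇌ 3 Ag⁺(aq) + PO₄³⁻(aq)
The solution already contains PO₄³⁻ at 0.229 mol L⁻¹. Let s be the molar solubility of Ag₃PO₄.
[PO₄³⁻] ≈ 0.229 mol L⁻¹ (common ion dominates); [Ag⁺] = 3s.
Ksp = [Ag⁺]^3[PO₄³⁻] = (3s)^3(0.229)
(3s)^3 = 3.13×10⁻¹⁸ / (0.229) = 1.37×10⁻¹⁷
s = 7.97×10⁻⁷ mol L⁻¹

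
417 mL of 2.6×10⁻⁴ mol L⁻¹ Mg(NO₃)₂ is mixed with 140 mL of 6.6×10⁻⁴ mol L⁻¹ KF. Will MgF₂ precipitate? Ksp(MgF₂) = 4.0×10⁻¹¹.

Total volume after mixing = 417 + 140 = 557 mL.
[Mg²⁺] = (2.6×10⁻⁴)(417)/557 = 1.9×10⁻⁴ mol L⁻¹
[F⁻] = (6.6×10⁻⁴)(140)/557 = 1.7×10⁻⁴ mol L⁻¹
Q = [Mg²⁺][F⁻]^2 = 5.4×10⁻¹²
Q < Ksp (5.4×10⁻¹² vs 4.0×10⁻¹¹); the solution remains unsaturated and no precipitate forms.

No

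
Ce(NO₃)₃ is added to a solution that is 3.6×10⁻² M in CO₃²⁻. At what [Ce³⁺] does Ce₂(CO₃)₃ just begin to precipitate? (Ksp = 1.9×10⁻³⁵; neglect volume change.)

Precipitation begins when Q = Ksp.
Ce₂(CO₃)₃(s) ⇌ 2 Ce³⁺(aq) + 3 CO₃²⁻(aq)
Ksp = [Ce³⁺]^2[CO₃²⁻]^3 = [Ce³⁺]^2(3.6×10⁻²)^3
[Ce³⁺]^2 = 1.9×10⁻³⁵ / (3.6×10⁻²)^3 = 4.1×10⁻³¹
[Ce³⁺] = 6.4×10⁻¹⁶ M

6.4×10⁻¹⁶ M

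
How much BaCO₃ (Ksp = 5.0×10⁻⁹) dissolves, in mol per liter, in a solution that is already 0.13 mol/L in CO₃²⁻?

3.8×10⁻⁸ M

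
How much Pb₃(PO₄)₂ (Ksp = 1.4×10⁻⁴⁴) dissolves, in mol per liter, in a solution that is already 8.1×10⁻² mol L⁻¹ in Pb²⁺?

Pb₃(PO₄)₂(s) ⇌ 3 Pb²⁺(aq) + 2 PO₄³⁻(aq)
The solution already contains Pb²⁺ at 8.1×10⁻² mol L⁻¹. Let s be the molar solubility of Pb₃(PO₄)₂.
[Pb²⁺] ≈ 8.1×10⁻² mol L⁻¹ (common ion dominates); [PO₄³⁻] = 2s.
Ksp = [Pb²⁺]^3[PO₄³⁻]^2 = (8.1×10⁻²)^3(2s)^2
(2s)^2 = 1.4×10⁻⁴⁴ / (8.1×10⁻²)^3 = 2.6×10⁻⁴¹
s = 2.6×10⁻²¹ mol L⁻¹

2.6×10⁻²¹ M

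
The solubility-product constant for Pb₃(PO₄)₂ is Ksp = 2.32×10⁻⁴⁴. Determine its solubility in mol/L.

7.35×10⁻¹⁰ M

Pb₃(PO₄)₂(s) ⇌ 3 Pb²⁺(aq) + 2 PO₄³⁻(aq)
If s mol/L of Pb₃(PO₄)₂ dissolves, [Pb²⁺] = 3s and [PO₄³⁻] = 2s.
Ksp = [Pb²⁺]^3[PO₄³⁻]^2 = (3s)^3 · (2s)^2 = 108s^5
108s^5 = 2.32×10⁻⁴⁴  ⇒  s^5 = 2.15×10⁻⁴⁶
s = (2.15×10⁻⁴⁶)^(1/5) = 7.35×10⁻¹⁰ mol/L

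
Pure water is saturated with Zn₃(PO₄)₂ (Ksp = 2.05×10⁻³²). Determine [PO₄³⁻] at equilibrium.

3.60×10⁻⁷ M

Zn₃(PO₄)₂(s) ⇌ 3 Zn²⁺(aq) + 2 PO₄³⁻(aq)
Call the molar solubility s, so that [Zn²⁺] = 3s and [PO₄³⁻] = 2s.
Ksp = [Zn²⁺]^3[PO₄³⁻]^2 = (3s)^3 · (2s)^2 = 108s^5 = 2.05×10⁻³²
s = 1.80×10⁻⁷ mol L⁻¹
[PO₄³⁻] = 2s = 3.60×10⁻⁷ mol L⁻¹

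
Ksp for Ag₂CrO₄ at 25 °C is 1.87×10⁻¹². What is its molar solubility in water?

7.76×10⁻⁵ M

Ag₂CrO₄(s) ⇌ 2 Ag⁺(aq) + CrO₄²⁻(aq)
For each mole of Ag₂CrO₄ that dissolves per liter, [Ag⁺] = 2s and [CrO₄²⁻] = s; let s denote this solubility.
Ksp = [Ag⁺]^2[CrO₄²⁻] = (2s)^2 · s = 4s^3
4s^3 = 1.87×10⁻¹²  ⇒  s^3 = 4.68×10⁻¹³
s = 7.76×10⁻⁵ mol L⁻¹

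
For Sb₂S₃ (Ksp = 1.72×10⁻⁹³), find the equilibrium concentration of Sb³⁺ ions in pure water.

2.20×10⁻¹⁹ M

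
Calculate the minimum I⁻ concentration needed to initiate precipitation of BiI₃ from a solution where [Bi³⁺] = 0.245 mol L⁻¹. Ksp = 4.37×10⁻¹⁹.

Each salt precipitates once Q = Ksp for that salt.
BiI₃(s) ⇌ Bi³⁺(aq) + 3 I⁻(aq)
Ksp = [Bi³⁺][I⁻]^3 = [I⁻]^3(0.245)
[I⁻]^3 = 4.37×10⁻¹⁹ / (0.245) = 1.78×10⁻¹⁸
[I⁻] = 1.21×10⁻⁶ mol L⁻¹

1.21×10⁻⁶ M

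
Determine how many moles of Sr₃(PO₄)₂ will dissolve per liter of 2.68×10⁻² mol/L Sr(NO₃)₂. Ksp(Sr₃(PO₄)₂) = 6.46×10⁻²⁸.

2.90×10⁻¹² M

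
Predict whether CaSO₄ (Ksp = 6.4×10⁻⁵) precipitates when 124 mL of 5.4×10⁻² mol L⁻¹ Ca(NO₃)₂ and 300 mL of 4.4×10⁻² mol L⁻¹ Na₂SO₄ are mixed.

Total volume after mixing = 124 + 300 = 424 mL.
[Ca²⁺] = (5.4×10⁻²)(124)/424 = 1.6×10⁻² mol L⁻¹
[SO₄²⁻] = (4.4×10⁻²)(300)/424 = 3.1×10⁻² mol L⁻¹
Q = [Ca²⁺][SO₄²⁻] = 4.9×10⁻⁴
Because Q > Ksp (4.9×10⁻⁴ vs 6.4×10⁻⁵), a precipitate of CaSO₄ forms.

Yes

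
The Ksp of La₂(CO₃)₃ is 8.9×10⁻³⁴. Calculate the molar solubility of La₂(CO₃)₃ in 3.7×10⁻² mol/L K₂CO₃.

La₂(CO₃)₃(s) ⇌ 2 La³⁺(aq) + 3 CO₃²⁻(aq)
The solution already contains CO₃²⁻ at 3.7×10⁻² mol/L. Let s be the molar solubility of La₂(CO₃)₃.
[CO₃²⁻] ≈ 3.7×10⁻² mol/L (common ion dominates); [La³⁺] = 2s.
Ksp = [La³⁺]^2[CO₃²⁻]^3 = (2s)^2(3.7×10⁻²)^3
(2s)^2 = 8.9×10⁻³⁴ / (3.7×10⁻²)^3 = 1.8×10⁻²⁹
s = 2.1×10⁻¹⁵ mol/L

2.1×10⁻¹⁵ M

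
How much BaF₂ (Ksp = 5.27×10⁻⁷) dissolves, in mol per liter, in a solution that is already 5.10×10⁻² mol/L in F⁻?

BaF₂(s) ⇌ Ba²⁺(aq) + 2 F⁻(aq)
The solution already contains F⁻ at 5.10×10⁻² mol/L. Let s be the molar solubility of BaF₂.
[F⁻] ≈ 5.10×10⁻² mol/L (common ion dominates); [Ba²⁺] = s.
Ksp = [Ba²⁺][F⁻]^2 = s(5.10×10⁻²)^2
s = 5.27×10⁻⁷ / (5.10×10⁻²)^2 = 2.03×10⁻⁴
s = 2.03×10⁻⁴ mol/L

2.03×10⁻⁴ M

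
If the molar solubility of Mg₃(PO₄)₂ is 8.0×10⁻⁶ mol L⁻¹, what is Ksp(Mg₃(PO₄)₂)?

Mg₃(PO₄)₂(s) ⇌ 3 Mg²⁺(aq) + 2 PO₄³⁻(aq)
With molar solubility s: [Mg²⁺] = 3s, [PO₄³⁻] = 2s.
Ksp = [Mg²⁺]^3[PO₄³⁻]^2 = (3s)^3 · (2s)^2 = 108s^5
Ksp = 108 × (8.0×10⁻⁶)^5 = 3.5×10⁻²⁴

Ksp = 3.5×10⁻²⁴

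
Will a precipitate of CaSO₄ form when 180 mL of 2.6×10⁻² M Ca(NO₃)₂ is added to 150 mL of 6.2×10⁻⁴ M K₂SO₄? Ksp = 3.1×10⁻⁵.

No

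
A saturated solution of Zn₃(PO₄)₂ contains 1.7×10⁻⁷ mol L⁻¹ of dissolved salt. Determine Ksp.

Ksp = 1.5×10⁻³²

Zn₃(PO₄)₂(s) ⇌ 3 Zn²⁺(aq) + 2 PO₄³⁻(aq)
With molar solubility s: [Zn²⁺] = 3s, [PO₄³⁻] = 2s.
Ksp = [Zn²⁺]^3[PO₄³⁻]^2 = (3s)^3 · (2s)^2 = 108s^5
Ksp = 108 × (1.7×10⁻⁷)^5 = 1.5×10⁻³²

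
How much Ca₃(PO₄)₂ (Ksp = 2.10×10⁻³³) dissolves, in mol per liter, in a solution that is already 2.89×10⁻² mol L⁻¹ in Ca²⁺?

4.66×10⁻¹⁵ M

Ca₃(PO₄)₂(s) ⇌ 3 Ca²⁺(aq) + 2 PO₄³⁻(aq)
The solution already contains Ca²⁺ at 2.89×10⁻² mol L⁻¹. Let s be the molar solubility of Ca₃(PO₄)₂.
[Ca²⁺] ≈ 2.89×10⁻² mol L⁻¹ (common ion dominates); [PO₄³⁻] = 2s.
Ksp = [Ca²⁺]^3[PO₄³⁻]^2 = (2.89×10⁻²)^3(2s)^2
(2s)^2 = 2.10×10⁻³³ / (2.89×10⁻²)^3 = 8.70×10⁻²⁹
s = 4.66×10⁻¹⁵ mol L⁻¹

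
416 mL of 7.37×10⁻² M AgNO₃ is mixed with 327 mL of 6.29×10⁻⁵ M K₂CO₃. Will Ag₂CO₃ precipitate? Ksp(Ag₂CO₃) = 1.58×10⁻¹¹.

Yes

The combined volume is 743 mL.
[Ag⁺] = (7.37×10⁻²)(416)/743 = 4.13×10⁻² M
[CO₃²⁻] = (6.29×10⁻⁵)(327)/743 = 2.77×10⁻⁵ M
Q = [Ag⁺]^2[CO₃²⁻] = 4.71×10⁻⁸
Since Q (4.71×10⁻⁸) exceeds Ksp (1.58×10⁻¹¹), Ag₂CO₃ will precipitate.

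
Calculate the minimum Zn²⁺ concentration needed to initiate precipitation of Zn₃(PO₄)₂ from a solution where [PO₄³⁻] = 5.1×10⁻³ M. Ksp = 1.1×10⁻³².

7.5×10⁻¹⁰ M

The threshold for precipitation is Q = Ksp.
Zn₃(PO₄)₂(s) ⇌ 3 Zn²⁺(aq) + 2 PO₄³⁻(aq)
Ksp = [Zn²⁺]^3[PO₄³⁻]^2 = [Zn²⁺]^3(5.1×10⁻³)^2
[Zn²⁺]^3 = 1.1×10⁻³² / (5.1×10⁻³)^2 = 4.2×10⁻²⁸
[Zn²⁺] = 7.5×10⁻¹⁰ M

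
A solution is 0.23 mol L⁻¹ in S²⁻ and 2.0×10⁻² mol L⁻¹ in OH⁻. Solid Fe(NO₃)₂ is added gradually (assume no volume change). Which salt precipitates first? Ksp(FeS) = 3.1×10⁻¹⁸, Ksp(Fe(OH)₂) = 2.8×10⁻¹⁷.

Precipitation of each salt begins when its ion product equals Ksp.
For FeS: [Fe²⁺] = (Ksp/[S²⁻]) = 1.3×10⁻¹⁷ mol L⁻¹
For Fe(OH)₂: [Fe²⁺] = (Ksp/[OH⁻]^2) = 7.0×10⁻¹⁴ mol L⁻¹
Since FeS needs less Fe²⁺ to reach saturation, it precipitates first.

FeS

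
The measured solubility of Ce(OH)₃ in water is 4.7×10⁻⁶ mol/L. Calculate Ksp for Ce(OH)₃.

Ksp = 1.3×10⁻²⁰

Ce(OH)₃(s) ⇌ Ce³⁺(aq) + 3 OH⁻(aq)
For each mole of Ce(OH)₃ that dissolves per liter, [Ce³⁺] = s and [OH⁻] = 3s; let s denote this solubility.
Ksp = [Ce³⁺][OH⁻]^3 = s · (3s)^3 = 27s^4
Ksp = 27 × (4.7×10⁻⁶)^4 = 1.3×10⁻²⁰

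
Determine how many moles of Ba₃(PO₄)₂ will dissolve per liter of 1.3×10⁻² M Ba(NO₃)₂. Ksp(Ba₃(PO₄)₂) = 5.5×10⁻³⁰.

7.9×10⁻¹³ M

Ba₃(PO₄)₂(s) ⇌ 3 Ba²⁺(aq) + 2 PO₄³⁻(aq)
Let s be the solubility of Ba₃(PO₄)₂ here. The common ion gives [Ba²⁺] ≈ 1.3×10⁻² M, and [PO₄³⁻] = 2s.
Ksp = [Ba²⁺]^3[PO₄³⁻]^2 = (1.3×10⁻²)^3(2s)^2
(2s)^2 = 5.5×10⁻³⁰ / (1.3×10⁻²)^3 = 2.5×10⁻²⁴
s = 7.9×10⁻¹³ M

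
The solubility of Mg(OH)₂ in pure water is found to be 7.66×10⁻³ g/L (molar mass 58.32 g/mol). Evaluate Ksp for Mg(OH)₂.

Ksp = 9.06×10⁻¹²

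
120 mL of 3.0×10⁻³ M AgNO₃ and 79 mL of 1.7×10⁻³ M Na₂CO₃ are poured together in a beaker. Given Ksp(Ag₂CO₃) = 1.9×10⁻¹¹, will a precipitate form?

The combined volume is 199 mL.
[Ag⁺] = (3.0×10⁻³)(120)/199 = 1.8×10⁻³ M
[CO₃²⁻] = (1.7×10⁻³)(79)/199 = 6.7×10⁻⁴ M
Q = [Ag⁺]^2[CO₃²⁻] = 2.2×10⁻⁹
Q = 2.2×10⁻⁹ > Ksp = 1.9×10⁻¹¹, so the solution is supersaturated and Ag₂CO₃ precipitates.

Yes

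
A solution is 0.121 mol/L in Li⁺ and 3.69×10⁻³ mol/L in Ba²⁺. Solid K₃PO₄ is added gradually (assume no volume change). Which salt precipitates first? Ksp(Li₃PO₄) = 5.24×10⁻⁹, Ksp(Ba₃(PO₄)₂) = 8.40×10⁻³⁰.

Ba₃(PO₄)₂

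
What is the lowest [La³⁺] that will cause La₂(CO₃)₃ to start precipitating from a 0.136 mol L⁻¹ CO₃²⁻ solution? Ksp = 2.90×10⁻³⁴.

3.40×10⁻¹⁶ M

Each salt precipitates once Q = Ksp for that salt.
La₂(CO₃)₃(s) ⇌ 2 La³⁺(aq) + 3 CO₃²⁻(aq)
Ksp = [La³⁺]^2[CO₃²⁻]^3 = [La³⁺]^2(0.136)^3
[La³⁺]^2 = 2.90×10⁻³⁴ / (0.136)^3 = 1.15×10⁻³¹
[La³⁺] = 3.40×10⁻¹⁶ mol L⁻¹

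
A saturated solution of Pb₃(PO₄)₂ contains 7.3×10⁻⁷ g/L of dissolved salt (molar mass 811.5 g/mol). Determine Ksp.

s = (7.3×10⁻⁷ g L⁻¹)/(811.5 g mol⁻¹) = 8.996×10⁻¹⁰ M
Pb₃(PO₄)₂(s) ⇌ 3 Pb²⁺(aq) + 2 PO₄³⁻(aq)
If s mol/L of Pb₃(PO₄)₂ dissolves, [Pb²⁺] = 3s and [PO₄³⁻] = 2s.
Ksp = [Pb²⁺]^3[PO₄³⁻]^2 = (3s)^3 · (2s)^2 = 108s^5
Ksp = 108 × (8.996×10⁻¹⁰)^5 = 6.4×10⁻⁴⁴

Ksp = 6.4×10⁻⁴⁴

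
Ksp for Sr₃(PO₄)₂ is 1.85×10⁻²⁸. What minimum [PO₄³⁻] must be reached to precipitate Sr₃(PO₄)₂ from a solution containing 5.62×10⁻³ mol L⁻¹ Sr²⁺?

3.23×10⁻¹¹ M

A salt starts to precipitate once the ion product Q reaches its Ksp.
Sr₃(PO₄)₂(s) ⇌ 3 Sr²⁺(aq) + 2 PO₄³⁻(aq)
Ksp = [Sr²⁺]^3[PO₄³⁻]^2 = [PO₄³⁻]^2(5.62×10⁻³)^3
[PO₄³⁻]^2 = 1.85×10⁻²⁸ / (5.62×10⁻³)^3 = 1.04×10⁻²¹
[PO₄³⁻] = 3.23×10⁻¹¹ mol L⁻¹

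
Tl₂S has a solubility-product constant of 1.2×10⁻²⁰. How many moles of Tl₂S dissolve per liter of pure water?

Tl₂S(s) ⇌ 2 Tl⁺(aq) + S²⁻(aq)
For each mole of Tl₂S that dissolves per liter, [Tl⁺] = 2s and [S²⁻] = s; let s denote this solubility.
Ksp = [Tl⁺]^2[S²⁻] = (2s)^2 · s = 4s^3
4s^3 = 1.2×10⁻²⁰  ⇒  s^3 = 3.0×10⁻²¹
Taking the 3rd root, s = 1.4×10⁻⁷ M.

1.4×10⁻⁷ M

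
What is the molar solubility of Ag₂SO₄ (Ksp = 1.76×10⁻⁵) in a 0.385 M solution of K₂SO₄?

Ag₂SO₄(s) ⇌ 2 Ag⁺(aq) + SO₄²⁻(aq)
The solution already contains SO₄²⁻ at 0.385 M. Let s be the molar solubility of Ag₂SO₄.
[SO₄²⁻] ≈ 0.385 M (common ion dominates); [Ag⁺] = 2s.
Ksp = [Ag⁺]^2[SO₄²⁻] = (2s)^2(0.385)
(2s)^2 = 1.76×10⁻⁵ / (0.385) = 4.57×10⁻⁵
s = 3.38×10⁻³ M

3.38×10⁻³ M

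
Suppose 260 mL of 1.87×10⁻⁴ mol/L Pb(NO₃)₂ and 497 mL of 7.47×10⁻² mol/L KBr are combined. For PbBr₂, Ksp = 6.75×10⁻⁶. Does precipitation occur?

No

The combined volume is 757 mL.
[Pb²⁺] = (1.87×10⁻⁴)(260)/757 = 6.42×10⁻⁵ mol/L
[Br⁻] = (7.47×10⁻²)(497)/757 = 4.90×10⁻² mol/L
Q = [Pb²⁺][Br⁻]^2 = 1.54×10⁻⁷
Since Q (1.54×10⁻⁷) is less than Ksp (6.75×10⁻⁶), no PbBr₂ precipitates.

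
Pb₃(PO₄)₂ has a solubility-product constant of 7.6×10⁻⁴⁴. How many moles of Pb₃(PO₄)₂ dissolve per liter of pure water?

9.3×10⁻¹⁰ M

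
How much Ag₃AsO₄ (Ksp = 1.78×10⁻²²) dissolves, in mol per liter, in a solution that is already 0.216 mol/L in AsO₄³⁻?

Ag₃AsO₄(s) ⇌ 3 Ag⁺(aq) + AsO₄³⁻(aq)
The solution already contains AsO₄³⁻ at 0.216 mol/L. Let s be the molar solubility of Ag₃AsO₄.
[AsO₄³⁻] ≈ 0.216 mol/L (common ion dominates); [Ag⁺] = 3s.
Ksp = [Ag⁺]^3[AsO₄³⁻] = (3s)^3(0.216)
(3s)^3 = 1.78×10⁻²² / (0.216) = 8.24×10⁻²²
s = 3.13×10⁻⁸ mol/L

3.13×10⁻⁸ M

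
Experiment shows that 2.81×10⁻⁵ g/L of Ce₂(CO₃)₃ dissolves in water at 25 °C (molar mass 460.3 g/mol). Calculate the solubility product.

Ksp = 9.16×10⁻³⁵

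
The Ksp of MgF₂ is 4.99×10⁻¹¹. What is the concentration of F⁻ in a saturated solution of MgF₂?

MgF₂(s) ⇌ Mg²⁺(aq) + 2 F⁻(aq)
With molar solubility s: [Mg²⁺] = s, [F⁻] = 2s.
Ksp = [Mg²⁺][F⁻]^2 = s · (2s)^2 = 4s^3 = 4.99×10⁻¹¹
s = 2.32×10⁻⁴ M
[F⁻] = 2s = 4.64×10⁻⁴ M

4.64×10⁻⁴ M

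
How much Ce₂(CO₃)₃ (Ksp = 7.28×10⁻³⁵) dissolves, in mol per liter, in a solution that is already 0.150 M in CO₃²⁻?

7.34×10⁻¹⁷ M

Ce₂(CO₃)₃(s) ⇌ 2 Ce³⁺(aq) + 3 CO₃²⁻(aq)
The solution already contains CO₃²⁻ at 0.150 M. Let s be the molar solubility of Ce₂(CO₃)₃.
[CO₃²⁻] ≈ 0.150 M (common ion dominates); [Ce³⁺] = 2s.
Ksp = [Ce³⁺]^2[CO₃²⁻]^3 = (2s)^2(0.150)^3
(2s)^2 = 7.28×10⁻³⁵ / (0.150)^3 = 2.16×10⁻³²
s = 7.34×10⁻¹⁷ M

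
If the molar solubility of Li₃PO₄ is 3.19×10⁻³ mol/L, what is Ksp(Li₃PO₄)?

Li₃PO₄(s) ⇌ 3 Li⁺(aq) + PO₄³⁻(aq)
Call the molar solubility s, so that [Li⁺] = 3s and [PO₄³⁻] = s.
Ksp = [Li⁺]^3[PO₄³⁻] = (3s)^3 · s = 27s^4
Ksp = 27 × (3.19×10⁻³)^4 = 2.80×10⁻⁹

Ksp = 2.80×10⁻⁹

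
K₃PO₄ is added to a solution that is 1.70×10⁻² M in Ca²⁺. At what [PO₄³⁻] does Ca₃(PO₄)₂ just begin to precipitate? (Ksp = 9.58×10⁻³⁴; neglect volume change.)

A salt starts to precipitate once the ion product Q reaches its Ksp.
Ca₃(PO₄)₂(s) ⇌ 3 Ca²⁺(aq) + 2 PO₄³⁻(aq)
Ksp = [Ca²⁺]^3[PO₄³⁻]^2 = [PO₄³⁻]^2(1.70×10⁻²)^3
[PO₄³⁻]^2 = 9.58×10⁻³⁴ / (1.70×10⁻²)^3 = 1.95×10⁻²⁸
[PO₄³⁻] = 1.40×10⁻¹⁴ M

1.40×10⁻¹⁴ M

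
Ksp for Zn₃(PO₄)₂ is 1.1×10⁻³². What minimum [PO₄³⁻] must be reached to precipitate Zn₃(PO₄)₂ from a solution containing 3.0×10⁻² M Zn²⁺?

Each salt precipitates once Q = Ksp for that salt.
Zn₃(PO₄)₂(s) ⇌ 3 Zn²⁺(aq) + 2 PO₄³⁻(aq)
Ksp = [Zn²⁺]^3[PO₄³⁻]^2 = [PO₄³⁻]^2(3.0×10⁻²)^3
[PO₄³⁻]^2 = 1.1×10⁻³² / (3.0×10⁻²)^3 = 4.1×10⁻²⁸
[PO₄³⁻] = 2.0×10⁻¹⁴ M

2.0×10⁻¹⁴ M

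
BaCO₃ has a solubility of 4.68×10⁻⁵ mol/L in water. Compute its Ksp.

BaCO₃(s) ⇌ Ba²⁺(aq) + CO₃²⁻(aq)
Let s be the molar solubility. Then [Ba²⁺] = s and [CO₃²⁻] = s.
Ksp = [Ba²⁺][CO₃²⁻] = s · s = s^2
Ksp = (4.68×10⁻⁵)^2 = 2.19×10⁻⁹

Ksp = 2.19×10⁻⁹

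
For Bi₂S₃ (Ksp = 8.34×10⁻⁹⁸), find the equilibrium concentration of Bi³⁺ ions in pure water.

Bi₂S₃(s) ⇌ 2 Bi³⁺(aq) + 3 S²⁻(aq)
If s mol/L of Bi₂S₃ dissolves, [Bi³⁺] = 2s and [S²⁻] = 3s.
Ksp = [Bi³⁺]^2[S²⁻]^3 = (2s)^2 · (3s)^3 = 108s^5 = 8.34×10⁻⁹⁸
s = 1.51×10⁻²⁰ mol/L
[Bi³⁺] = 2s = 3.01×10⁻²⁰ mol/L

3.01×10⁻²⁰ M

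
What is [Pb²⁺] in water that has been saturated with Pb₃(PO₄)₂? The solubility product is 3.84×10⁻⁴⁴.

Pb₃(PO₄)₂(s) ⇌ 3 Pb²⁺(aq) + 2 PO₄³⁻(aq)
Call the molar solubility s, so that [Pb²⁺] = 3s and [PO₄³⁻] = 2s.
Ksp = [Pb²⁺]^3[PO₄³⁻]^2 = (3s)^3 · (2s)^2 = 108s^5 = 3.84×10⁻⁴⁴
s = 8.13×10⁻¹⁰ mol/L
[Pb²⁺] = 3s = 2.44×10⁻⁹ mol/L

2.44×10⁻⁹ M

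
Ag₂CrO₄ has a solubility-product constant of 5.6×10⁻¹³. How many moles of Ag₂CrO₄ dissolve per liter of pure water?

Ag₂CrO₄(s) ⇌ 2 Ag⁺(aq) + CrO₄²⁻(aq)
If s mol/L of Ag₂CrO₄ dissolves, [Ag⁺] = 2s and [CrO₄²⁻] = s.
Ksp = [Ag⁺]^2[CrO₄²⁻] = (2s)^2 · s = 4s^3
4s^3 = 5.6×10⁻¹³  ⇒  s^3 = 1.4×10⁻¹³
Taking the 3rd root, s = 5.2×10⁻⁵ mol/L.

5.2×10⁻⁵ M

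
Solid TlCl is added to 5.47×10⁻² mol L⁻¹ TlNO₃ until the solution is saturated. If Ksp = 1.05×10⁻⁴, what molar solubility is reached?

1.92×10⁻³ M

TlCl(s) ⇌ Tl⁺(aq) + Cl⁻(aq)
With Tl⁺ already at 5.47×10⁻² mol L⁻¹ and s small, take [Tl⁺] ≈ 5.47×10⁻² mol L⁻¹ and [Cl⁻] = s.
Ksp = [Tl⁺][Cl⁻] = (5.47×10⁻²)s
s = 1.05×10⁻⁴ / (5.47×10⁻²) = 1.92×10⁻³
s = 1.92×10⁻³ mol L⁻¹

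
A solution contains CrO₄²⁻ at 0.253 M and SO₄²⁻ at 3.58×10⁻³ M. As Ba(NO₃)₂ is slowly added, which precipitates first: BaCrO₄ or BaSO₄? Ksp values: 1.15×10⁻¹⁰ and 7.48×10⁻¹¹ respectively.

Each salt precipitates once Q = Ksp for that salt.
For BaCrO₄: [Ba²⁺] = (Ksp/[CrO₄²⁻]) = 4.55×10⁻¹⁰ M
For BaSO₄: [Ba²⁺] = (Ksp/[SO₄²⁻]) = 2.09×10⁻⁸ M
BaCrO₄ requires the lower [Ba²⁺], so it precipitates first.

BaCrO₄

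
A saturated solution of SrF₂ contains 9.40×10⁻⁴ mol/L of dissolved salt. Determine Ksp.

SrF₂(s) ⇌ Sr²⁺(aq) + 2 F⁻(aq)
For each mole of SrF₂ that dissolves per liter, [Sr²⁺] = s and [F⁻] = 2s; let s denote this solubility.
Ksp = [Sr²⁺][F⁻]^2 = s · (2s)^2 = 4s^3
Ksp = 4 × (9.40×10⁻⁴)^3 = 3.32×10⁻⁹

Ksp = 3.32×10⁻⁹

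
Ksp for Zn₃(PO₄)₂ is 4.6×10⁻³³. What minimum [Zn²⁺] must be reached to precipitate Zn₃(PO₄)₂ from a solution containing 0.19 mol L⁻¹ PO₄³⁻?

A salt starts to precipitate once the ion product Q reaches its Ksp.
Zn₃(PO₄)₂(s) ⇌ 3 Zn²⁺(aq) + 2 PO₄³⁻(aq)
Ksp = [Zn²⁺]^3[PO₄³⁻]^2 = [Zn²⁺]^3(0.19)^2
[Zn²⁺]^3 = 4.6×10⁻³³ / (0.19)^2 = 1.3×10⁻³¹
[Zn²⁺] = 5.0×10⁻¹¹ mol L⁻¹

5.0×10⁻¹¹ M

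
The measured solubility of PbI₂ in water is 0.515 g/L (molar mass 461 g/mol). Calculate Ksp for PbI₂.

Convert to molarity: s = 0.515 / 461 = 1.1171×10⁻³ mol/L
PbI₂(s) ⇌ Pb²⁺(aq) + 2 I⁻(aq)
If s mol/L of PbI₂ dissolves, [Pb²⁺] = s and [I⁻] = 2s.
Ksp = [Pb²⁺][I⁻]^2 = s · (2s)^2 = 4s^3
Ksp = 4 × (1.1171×10⁻³)^3 = 5.58×10⁻⁹

Ksp = 5.58×10⁻⁹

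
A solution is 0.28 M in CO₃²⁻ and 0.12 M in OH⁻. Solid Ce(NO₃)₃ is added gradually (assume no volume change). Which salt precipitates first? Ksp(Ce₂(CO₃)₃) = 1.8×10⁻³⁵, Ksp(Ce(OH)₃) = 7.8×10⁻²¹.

Ce(OH)₃

Precipitation of each salt begins when its ion product equals Ksp.
For Ce₂(CO₃)₃: [Ce³⁺] = (Ksp/[CO₃²⁻]^3)^(1/2) = 2.9×10⁻¹⁷ M
For Ce(OH)₃: [Ce³⁺] = (Ksp/[OH⁻]^3) = 4.5×10⁻¹⁸ M
The smaller threshold [Ce³⁺] is reached first, so Ce(OH)₃ precipitates first.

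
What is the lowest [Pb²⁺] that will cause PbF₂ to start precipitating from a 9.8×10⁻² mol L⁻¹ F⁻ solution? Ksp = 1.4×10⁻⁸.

1.5×10⁻⁶ M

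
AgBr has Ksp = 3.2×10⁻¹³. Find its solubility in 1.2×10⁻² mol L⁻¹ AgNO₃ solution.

2.7×10⁻¹¹ M

AgBr(s) ⇌ Ag⁺(aq) + Br⁻(aq)
Ag⁺ is already present at 1.2×10⁻² mol L⁻¹. If s mol/L of AgBr dissolves, [Br⁻] = s while [Ag⁺] ≈ 1.2×10⁻² mol L⁻¹.
Ksp = [Ag⁺][Br⁻] = (1.2×10⁻²)s
s = 3.2×10⁻¹³ / (1.2×10⁻²) = 2.7×10⁻¹¹
s = 2.7×10⁻¹¹ mol L⁻¹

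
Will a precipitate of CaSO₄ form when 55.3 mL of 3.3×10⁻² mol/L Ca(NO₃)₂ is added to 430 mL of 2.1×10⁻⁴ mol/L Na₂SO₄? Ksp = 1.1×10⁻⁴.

No

The combined volume is 485.3 mL.
[Ca²⁺] = (3.3×10⁻²)(55.3)/485.3 = 3.8×10⁻³ mol/L
[SO₄²⁻] = (2.1×10⁻⁴)(430)/485.3 = 1.9×10⁻⁴ mol/L
Q = [Ca²⁺][SO₄²⁻] = 7.0×10⁻⁷
Q = 7.0×10⁻⁷ < Ksp = 1.1×10⁻⁴, so the solution is unsaturated and no precipitate forms.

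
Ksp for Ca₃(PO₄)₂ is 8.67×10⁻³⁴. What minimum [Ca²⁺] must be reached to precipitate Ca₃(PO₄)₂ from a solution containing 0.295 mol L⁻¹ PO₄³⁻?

2.15×10⁻¹¹ M

Precipitation of each salt begins when its ion product equals Ksp.
Ca₃(PO₄)₂(s) ⇌ 3 Ca²⁺(aq) + 2 PO₄³⁻(aq)
Ksp = [Ca²⁺]^3[PO₄³⁻]^2 = [Ca²⁺]^3(0.295)^2
[Ca²⁺]^3 = 8.67×10⁻³⁴ / (0.295)^2 = 9.96×10⁻³³
[Ca²⁺] = 2.15×10⁻¹¹ mol L⁻¹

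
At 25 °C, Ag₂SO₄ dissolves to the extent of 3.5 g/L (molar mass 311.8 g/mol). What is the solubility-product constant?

s = (3.5 g L⁻¹)/(311.8 g mol⁻¹) = 1.123×10⁻² M
Ag₂SO₄(s) ⇌ 2 Ag⁺(aq) + SO₄²⁻(aq)
Call the molar solubility s, so that [Ag⁺] = 2s and [SO₄²⁻] = s.
Ksp = [Ag⁺]^2[SO₄²⁻] = (2s)^2 · s = 4s^3
Ksp = 4 × (1.123×10⁻²)^3 = 5.7×10⁻⁶

Ksp = 5.7×10⁻⁶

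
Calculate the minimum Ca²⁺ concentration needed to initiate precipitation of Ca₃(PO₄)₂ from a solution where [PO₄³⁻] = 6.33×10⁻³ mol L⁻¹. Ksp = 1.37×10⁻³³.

3.25×10⁻¹⁰ M

The threshold for precipitation is Q = Ksp.
Ca₃(PO₄)₂(s) ⇌ 3 Ca²⁺(aq) + 2 PO₄³⁻(aq)
Ksp = [Ca²⁺]^3[PO₄³⁻]^2 = [Ca²⁺]^3(6.33×10⁻³)^2
[Ca²⁺]^3 = 1.37×10⁻³³ / (6.33×10⁻³)^2 = 3.42×10⁻²⁹
[Ca²⁺] = 3.25×10⁻¹⁰ mol L⁻¹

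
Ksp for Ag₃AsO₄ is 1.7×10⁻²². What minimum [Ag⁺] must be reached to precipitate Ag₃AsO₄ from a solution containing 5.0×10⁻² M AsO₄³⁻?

1.5×10⁻⁷ M

Precipitation of each salt begins when its ion product equals Ksp.
Ag₃AsO₄(s) ⇌ 3 Ag⁺(aq) + AsO₄³⁻(aq)
Ksp = [Ag⁺]^3[AsO₄³⁻] = [Ag⁺]^3(5.0×10⁻²)
[Ag⁺]^3 = 1.7×10⁻²² / (5.0×10⁻²) = 3.4×10⁻²¹
[Ag⁺] = 1.5×10⁻⁷ M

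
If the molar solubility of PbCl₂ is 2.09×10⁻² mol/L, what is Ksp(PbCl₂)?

Ksp = 3.65×10⁻⁵

PbCl₂(s) ⇌ Pb²⁺(aq) + 2 Cl⁻(aq)
Call the molar solubility s, so that [Pb²⁺] = s and [Cl⁻] = 2s.
Ksp = [Pb²⁺][Cl⁻]^2 = s · (2s)^2 = 4s^3
Ksp = 4 × (2.09×10⁻²)^3 = 3.65×10⁻⁵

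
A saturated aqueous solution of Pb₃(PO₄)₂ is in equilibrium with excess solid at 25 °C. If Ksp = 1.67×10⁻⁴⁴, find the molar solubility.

Pb₃(PO₄)₂(s) ⇌ 3 Pb²⁺(aq) + 2 PO₄³⁻(aq)
Call the molar solubility s, so that [Pb²⁺] = 3s and [PO₄³⁻] = 2s.
Ksp = [Pb²⁺]^3[PO₄³⁻]^2 = (3s)^3 · (2s)^2 = 108s^5
108s^5 = 1.67×10⁻⁴⁴  ⇒  s^5 = 1.55×10⁻⁴⁶
s = (1.55×10⁻⁴⁶)^(1/5) = 6.88×10⁻¹⁰ mol/L

6.88×10⁻¹⁰ M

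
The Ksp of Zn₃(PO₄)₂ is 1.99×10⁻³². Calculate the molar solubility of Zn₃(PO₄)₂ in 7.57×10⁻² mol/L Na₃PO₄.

Zn₃(PO₄)₂(s) ⇌ 3 Zn²⁺(aq) + 2 PO₄³⁻(aq)
PO₄³⁻ is already present at 7.57×10⁻² mol/L. If s mol/L of Zn₃(PO₄)₂ dissolves, [Zn²⁺] = 3s while [PO₄³⁻] ≈ 7.57×10⁻² mol/L.
Ksp = [Zn²⁺]^3[PO₄³⁻]^2 = (3s)^3(7.57×10⁻²)^2
(3s)^3 = 1.99×10⁻³² / (7.57×10⁻²)^2 = 3.47×10⁻³⁰
s = 5.05×10⁻¹¹ mol/L

5.05×10⁻¹¹ M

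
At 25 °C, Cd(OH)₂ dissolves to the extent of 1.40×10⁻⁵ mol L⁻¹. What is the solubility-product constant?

Ksp = 1.10×10⁻¹⁴

Cd(OH)₂(s) ⇌ Cd²⁺(aq) + 2 OH⁻(aq)
With molar solubility s: [Cd²⁺] = s, [OH⁻] = 2s.
Ksp = [Cd²⁺][OH⁻]^2 = s · (2s)^2 = 4s^3
Ksp = 4 × (1.40×10⁻⁵)^3 = 1.10×10⁻¹⁴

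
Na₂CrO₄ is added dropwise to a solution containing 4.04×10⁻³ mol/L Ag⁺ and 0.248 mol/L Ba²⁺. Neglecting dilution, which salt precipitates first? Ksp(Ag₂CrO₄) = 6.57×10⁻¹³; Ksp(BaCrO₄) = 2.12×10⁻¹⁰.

BaCrO₄

A salt starts to precipitate once the ion product Q reaches its Ksp.
For Ag₂CrO₄: [CrO₄²⁻] = (Ksp/[Ag⁺]^2) = 4.03×10⁻⁸ mol/L
For BaCrO₄: [CrO₄²⁻] = (Ksp/[Ba²⁺]) = 8.55×10⁻¹⁰ mol/L
BaCrO₄ requires the lower [CrO₄²⁻], so it precipitates first.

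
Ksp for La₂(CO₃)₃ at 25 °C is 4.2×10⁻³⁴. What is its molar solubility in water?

8.3×10⁻⁸ M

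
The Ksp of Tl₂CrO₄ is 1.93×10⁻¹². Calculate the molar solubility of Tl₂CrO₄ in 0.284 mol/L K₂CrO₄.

1.30×10⁻⁶ M

Tl₂CrO₄(s) ⇌ 2 Tl⁺(aq) + CrO₄²⁻(aq)
The solution already contains CrO₄²⁻ at 0.284 mol/L. Let s be the molar solubility of Tl₂CrO₄.
[CrO₄²⁻] ≈ 0.284 mol/L (common ion dominates); [Tl⁺] = 2s.
Ksp = [Tl⁺]^2[CrO₄²⁻] = (2s)^2(0.284)
(2s)^2 = 1.93×10⁻¹² / (0.284) = 6.80×10⁻¹²
s = 1.30×10⁻⁶ mol/L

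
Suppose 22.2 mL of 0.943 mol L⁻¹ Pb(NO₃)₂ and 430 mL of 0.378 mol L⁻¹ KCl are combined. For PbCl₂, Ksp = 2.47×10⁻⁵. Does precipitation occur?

The combined volume is 452.2 mL.
[Pb²⁺] = (0.943)(22.2)/452.2 = 4.63×10⁻² mol L⁻¹
[Cl⁻] = (0.378)(430)/452.2 = 0.359 mol L⁻¹
Q = [Pb²⁺][Cl⁻]^2 = 5.98×10⁻³
Because Q > Ksp (5.98×10⁻³ vs 2.47×10⁻⁵), a precipitate of PbCl₂ forms.

Yes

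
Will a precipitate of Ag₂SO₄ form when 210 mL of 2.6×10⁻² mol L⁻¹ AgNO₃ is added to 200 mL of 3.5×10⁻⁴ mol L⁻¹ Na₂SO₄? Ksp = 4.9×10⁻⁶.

After mixing, V = 210 mL + 200 mL = 410 mL.
[Ag⁺] = (2.6×10⁻²)(210)/410 = 1.3×10⁻² mol L⁻¹
[SO₄²⁻] = (3.5×10⁻⁴)(200)/410 = 1.7×10⁻⁴ mol L⁻¹
Q = [Ag⁺]^2[SO₄²⁻] = 3.0×10⁻⁸
Q < Ksp (3.0×10⁻⁸ vs 4.9×10⁻⁶); the solution remains unsaturated and no precipitate forms.

No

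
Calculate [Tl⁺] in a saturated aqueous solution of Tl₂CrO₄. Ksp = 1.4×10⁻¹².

1.4×10⁻⁴ M

Tl₂CrO₄(s) ⇌ 2 Tl⁺(aq) + CrO₄²⁻(aq)
Call the molar solubility s, so that [Tl⁺] = 2s and [CrO₄²⁻] = s.
Ksp = [Tl⁺]^2[CrO₄²⁻] = (2s)^2 · s = 4s^3 = 1.4×10⁻¹²
s = 7.0×10⁻⁵ mol L⁻¹
[Tl⁺] = 2s = 1.4×10⁻⁴ mol L⁻¹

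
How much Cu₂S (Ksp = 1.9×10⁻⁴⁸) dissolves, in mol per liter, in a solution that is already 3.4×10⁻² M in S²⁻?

Cu₂S(s) ⇌ 2 Cu⁺(aq) + S²⁻(aq)
The solution already contains S²⁻ at 3.4×10⁻² M. Let s be the molar solubility of Cu₂S.
[S²⁻] ≈ 3.4×10⁻² M (common ion dominates); [Cu⁺] = 2s.
Ksp = [Cu⁺]^2[S²⁻] = (2s)^2(3.4×10⁻²)
(2s)^2 = 1.9×10⁻⁴⁸ / (3.4×10⁻²) = 5.6×10⁻⁴⁷
s = 3.7×10⁻²⁴ M

3.7×10⁻²⁴ M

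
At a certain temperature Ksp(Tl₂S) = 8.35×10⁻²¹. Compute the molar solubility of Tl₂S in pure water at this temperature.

Tl₂S(s) ⇌ 2 Tl⁺(aq) + S²⁻(aq)
If s mol/L of Tl₂S dissolves, [Tl⁺] = 2s and [S²⁻] = s.
Ksp = [Tl⁺]^2[S²⁻] = (2s)^2 · s = 4s^3
4s^3 = 8.35×10⁻²¹  ⇒  s^3 = 2.09×10⁻²¹
s = (2.09×10⁻²¹)^(1/3) = 1.28×10⁻⁷ M

1.28×10⁻⁷ M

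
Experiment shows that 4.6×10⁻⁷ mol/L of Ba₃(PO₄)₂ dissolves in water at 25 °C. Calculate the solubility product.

Ba₃(PO₄)₂(s) ⇌ 3 Ba²⁺(aq) + 2 PO₄³⁻(aq)
Let s be the molar solubility. Then [Ba²⁺] = 3s and [PO₄³⁻] = 2s.
Ksp = [Ba²⁺]^3[PO₄³⁻]^2 = (3s)^3 · (2s)^2 = 108s^5
Ksp = 108 × (4.6×10⁻⁷)^5 = 2.2×10⁻³⁰

Ksp = 2.2×10⁻³⁰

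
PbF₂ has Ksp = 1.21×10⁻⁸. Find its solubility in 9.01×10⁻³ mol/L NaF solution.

1.49×10⁻⁴ M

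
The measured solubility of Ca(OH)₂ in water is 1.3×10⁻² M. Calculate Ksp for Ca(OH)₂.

Ksp = 8.8×10⁻⁶

Ca(OH)₂(s) ⇌ Ca²⁺(aq) + 2 OH⁻(aq)
If s mol/L of Ca(OH)₂ dissolves, [Ca²⁺] = s and [OH⁻] = 2s.
Ksp = [Ca²⁺][OH⁻]^2 = s · (2s)^2 = 4s^3
Ksp = 4 × (1.3×10⁻²)^3 = 8.8×10⁻⁶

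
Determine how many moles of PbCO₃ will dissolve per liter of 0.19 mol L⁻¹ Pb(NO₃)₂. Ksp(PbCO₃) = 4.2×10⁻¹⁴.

PbCO₃(s) ⇌ Pb²⁺(aq) + CO₃²⁻(aq)
Let s be the solubility of PbCO₃ here. The common ion gives [Pb²⁺] ≈ 0.19 mol L⁻¹, and [CO₃²⁻] = s.
Ksp = [Pb²⁺][CO₃²⁻] = (0.19)s
s = 4.2×10⁻¹⁴ / (0.19) = 2.2×10⁻¹³
s = 2.2×10⁻¹³ mol L⁻¹

2.2×10⁻¹³ M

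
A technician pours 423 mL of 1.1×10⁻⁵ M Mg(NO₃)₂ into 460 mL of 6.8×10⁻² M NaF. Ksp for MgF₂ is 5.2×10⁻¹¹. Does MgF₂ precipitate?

Yes

The combined volume is 883 mL.
[Mg²⁺] = (1.1×10⁻⁵)(423)/883 = 5.3×10⁻⁶ M
[F⁻] = (6.8×10⁻²)(460)/883 = 3.5×10⁻² M
Q = [Mg²⁺][F⁻]^2 = 6.6×10⁻⁹
Q = 6.6×10⁻⁹ > Ksp = 5.2×10⁻¹¹, so the solution is supersaturated and MgF₂ precipitates.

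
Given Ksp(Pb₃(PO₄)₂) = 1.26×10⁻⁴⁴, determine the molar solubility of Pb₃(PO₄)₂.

Pb₃(PO₄)₂(s) ⇌ 3 Pb²⁺(aq) + 2 PO₄³⁻(aq)
For each mole of Pb₃(PO₄)₂ that dissolves per liter, [Pb²⁺] = 3s and [PO₄³⁻] = 2s; let s denote this solubility.
Ksp = [Pb²⁺]^3[PO₄³⁻]^2 = (3s)^3 · (2s)^2 = 108s^5
108s^5 = 1.26×10⁻⁴⁴  ⇒  s^5 = 1.17×10⁻⁴⁶
s = 6.51×10⁻¹⁰ M

6.51×10⁻¹⁰ M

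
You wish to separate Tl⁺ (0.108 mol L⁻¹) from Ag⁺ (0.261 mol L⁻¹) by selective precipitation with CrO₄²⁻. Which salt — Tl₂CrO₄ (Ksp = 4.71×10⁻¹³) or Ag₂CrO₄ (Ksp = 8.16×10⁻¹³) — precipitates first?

Ag₂CrO₄

Precipitation begins when Q = Ksp.
For Tl₂CrO₄: [CrO₄²⁻] = (Ksp/[Tl⁺]^2) = 4.04×10⁻¹¹ mol L⁻¹
For Ag₂CrO₄: [CrO₄²⁻] = (Ksp/[Ag⁺]^2) = 1.20×10⁻¹¹ mol L⁻¹
Since Ag₂CrO₄ needs less CrO₄²⁻ to reach saturation, it precipitates first.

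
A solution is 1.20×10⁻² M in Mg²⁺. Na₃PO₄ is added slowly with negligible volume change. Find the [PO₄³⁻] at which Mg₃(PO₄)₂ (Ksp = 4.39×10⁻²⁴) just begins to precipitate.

1.59×10⁻⁹ M

The threshold for precipitation is Q = Ksp.
Mg₃(PO₄)₂(s) ⇌ 3 Mg²⁺(aq) + 2 PO₄³⁻(aq)
Ksp = [Mg²⁺]^3[PO₄³⁻]^2 = [PO₄³⁻]^2(1.20×10⁻²)^3
[PO₄³⁻]^2 = 4.39×10⁻²⁴ / (1.20×10⁻²)^3 = 2.54×10⁻¹⁸
[PO₄³⁻] = 1.59×10⁻⁹ M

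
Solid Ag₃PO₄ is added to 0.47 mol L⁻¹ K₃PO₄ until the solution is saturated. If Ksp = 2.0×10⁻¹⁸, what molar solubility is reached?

Ag₃PO₄(s) ⇌ 3 Ag⁺(aq) + PO₄³⁻(aq)
With PO₄³⁻ already at 0.47 mol L⁻¹ and s small, take [PO₄³⁻] ≈ 0.47 mol L⁻¹ and [Ag⁺] = 3s.
Ksp = [Ag⁺]^3[PO₄³⁻] = (3s)^3(0.47)
(3s)^3 = 2.0×10⁻¹⁸ / (0.47) = 4.3×10⁻¹⁸
s = 5.4×10⁻⁷ mol L⁻¹

5.4×10⁻⁷ M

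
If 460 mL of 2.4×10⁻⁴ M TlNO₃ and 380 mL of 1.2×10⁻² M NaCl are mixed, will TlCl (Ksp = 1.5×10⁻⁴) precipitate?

Total volume after mixing = 460 + 380 = 840 mL.
[Tl⁺] = (2.4×10⁻⁴)(460)/840 = 1.3×10⁻⁴ M
[Cl⁻] = (1.2×10⁻²)(380)/840 = 5.4×10⁻³ M
Q = [Tl⁺][Cl⁻] = 7.1×10⁻⁷
Since Q (7.1×10⁻⁷) is less than Ksp (1.5×10⁻⁴), no TlCl precipitates.

No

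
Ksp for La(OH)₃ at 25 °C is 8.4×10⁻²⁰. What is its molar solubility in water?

La(OH)₃(s) ⇌ La³⁺(aq) + 3 OH⁻(aq)
Let s be the molar solubility. Then [La³⁺] = s and [OH⁻] = 3s.
Ksp = [La³⁺][OH⁻]^3 = s · (3s)^3 = 27s^4
27s^4 = 8.4×10⁻²⁰  ⇒  s^4 = 3.1×10⁻²¹
s = (3.1×10⁻²¹)^(1/4) = 7.5×10⁻⁶ M

7.5×10⁻⁶ M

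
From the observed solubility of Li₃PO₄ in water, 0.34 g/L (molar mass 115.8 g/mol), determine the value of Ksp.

Convert to molarity: s = 0.34 / 115.8 = 2.936×10⁻³ mol/L
Li₃PO₄(s) ⇌ 3 Li⁺(aq) + PO₄³⁻(aq)
With molar solubility s: [Li⁺] = 3s, [PO₄³⁻] = s.
Ksp = [Li⁺]^3[PO₄³⁻] = (3s)^3 · s = 27s^4
Ksp = 27 × (2.936×10⁻³)^4 = 2.0×10⁻⁹

Ksp = 2.0×10⁻⁹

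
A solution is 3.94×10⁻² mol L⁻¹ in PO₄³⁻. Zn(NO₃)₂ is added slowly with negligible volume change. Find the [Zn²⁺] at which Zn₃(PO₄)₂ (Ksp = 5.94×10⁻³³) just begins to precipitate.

1.56×10⁻¹⁰ M

A salt starts to precipitate once the ion product Q reaches its Ksp.
Zn₃(PO₄)₂(s) ⇌ 3 Zn²⁺(aq) + 2 PO₄³⁻(aq)
Ksp = [Zn²⁺]^3[PO₄³⁻]^2 = [Zn²⁺]^3(3.94×10⁻²)^2
[Zn²⁺]^3 = 5.94×10⁻³³ / (3.94×10⁻²)^2 = 3.83×10⁻³⁰
[Zn²⁺] = 1.56×10⁻¹⁰ mol L⁻¹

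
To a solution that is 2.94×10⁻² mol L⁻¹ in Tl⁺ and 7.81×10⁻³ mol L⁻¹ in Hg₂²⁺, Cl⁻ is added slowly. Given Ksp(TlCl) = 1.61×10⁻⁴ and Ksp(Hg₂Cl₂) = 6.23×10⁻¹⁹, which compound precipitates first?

Hg₂Cl₂

Precipitation begins when Q = Ksp.
For TlCl: [Cl⁻] = (Ksp/[Tl⁺]) = 5.48×10⁻³ mol L⁻¹
For Hg₂Cl₂: [Cl⁻] = (Ksp/[Hg₂²⁺])^(1/2) = 8.93×10⁻⁹ mol L⁻¹
The smaller threshold [Cl⁻] is reached first, so Hg₂Cl₂ precipitates first.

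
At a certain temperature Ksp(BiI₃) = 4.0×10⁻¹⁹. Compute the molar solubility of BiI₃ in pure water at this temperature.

BiI₃(s) ⇌ Bi³⁺(aq) + 3 I⁻(aq)
Call the molar solubility s, so that [Bi³⁺] = s and [I⁻] = 3s.
Ksp = [Bi³⁺][I⁻]^3 = s · (3s)^3 = 27s^4
27s^4 = 4.0×10⁻¹⁹  ⇒  s^4 = 1.5×10⁻²⁰
s = (1.5×10⁻²⁰)^(1/4) = 1.1×10⁻⁵ mol L⁻¹

1.1×10⁻⁵ M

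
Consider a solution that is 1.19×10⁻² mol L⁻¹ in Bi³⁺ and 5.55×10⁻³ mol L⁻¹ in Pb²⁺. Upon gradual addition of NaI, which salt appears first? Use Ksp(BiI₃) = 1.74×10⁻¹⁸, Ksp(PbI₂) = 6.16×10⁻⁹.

BiI₃

The threshold for precipitation is Q = Ksp.
For BiI₃: [I⁻] = (Ksp/[Bi³⁺])^(1/3) = 5.27×10⁻⁶ mol L⁻¹
For PbI₂: [I⁻] = (Ksp/[Pb²⁺])^(1/2) = 1.05×10⁻³ mol L⁻¹
BiI₃ requires the lower [I⁻], so it precipitates first.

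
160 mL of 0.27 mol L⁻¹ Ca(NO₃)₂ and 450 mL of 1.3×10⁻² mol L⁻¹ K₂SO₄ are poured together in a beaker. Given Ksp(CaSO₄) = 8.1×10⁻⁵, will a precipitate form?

Yes

The combined volume is 610 mL.
[Ca²⁺] = (0.27)(160)/610 = 7.1×10⁻² mol L⁻¹
[SO₄²⁻] = (1.3×10⁻²)(450)/610 = 9.6×10⁻³ mol L⁻¹
Q = [Ca²⁺][SO₄²⁻] = 6.8×10⁻⁴
Because Q > Ksp (6.8×10⁻⁴ vs 8.1×10⁻⁵), a precipitate of CaSO₄ forms.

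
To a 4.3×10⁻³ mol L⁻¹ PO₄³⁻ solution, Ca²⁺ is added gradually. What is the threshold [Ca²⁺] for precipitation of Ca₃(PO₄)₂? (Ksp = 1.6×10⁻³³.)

4.4×10⁻¹⁰ M

The threshold for precipitation is Q = Ksp.
Ca₃(PO₄)₂(s) ⇌ 3 Ca²⁺(aq) + 2 PO₄³⁻(aq)
Ksp = [Ca²⁺]^3[PO₄³⁻]^2 = [Ca²⁺]^3(4.3×10⁻³)^2
[Ca²⁺]^3 = 1.6×10⁻³³ / (4.3×10⁻³)^2 = 8.7×10⁻²⁹
[Ca²⁺] = 4.4×10⁻¹⁰ mol L⁻¹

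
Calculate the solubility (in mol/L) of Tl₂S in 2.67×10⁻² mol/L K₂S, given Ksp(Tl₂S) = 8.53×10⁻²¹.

Tl₂S(s) ⇌ 2 Tl⁺(aq) + S²⁻(aq)
S²⁻ is already present at 2.67×10⁻² mol/L. If s mol/L of Tl₂S dissolves, [Tl⁺] = 2s while [S²⁻] ≈ 2.67×10⁻² mol/L.
Ksp = [Tl⁺]^2[S²⁻] = (2s)^2(2.67×10⁻²)
(2s)^2 = 8.53×10⁻²¹ / (2.67×10⁻²) = 3.19×10⁻¹⁹
s = 2.83×10⁻¹⁰ mol/L

2.83×10⁻¹⁰ M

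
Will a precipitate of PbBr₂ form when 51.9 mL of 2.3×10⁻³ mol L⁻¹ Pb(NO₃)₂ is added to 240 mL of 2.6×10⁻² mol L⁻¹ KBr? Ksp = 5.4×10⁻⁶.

Total volume after mixing = 51.9 + 240 = 291.9 mL.
[Pb²⁺] = (2.3×10⁻³)(51.9)/291.9 = 4.1×10⁻⁴ mol L⁻¹
[Br⁻] = (2.6×10⁻²)(240)/291.9 = 2.1×10⁻² mol L⁻¹
Q = [Pb²⁺][Br⁻]^2 = 1.9×10⁻⁷
Q = 1.9×10⁻⁷ < Ksp = 5.4×10⁻⁶, so the solution is unsaturated and no precipitate forms.

No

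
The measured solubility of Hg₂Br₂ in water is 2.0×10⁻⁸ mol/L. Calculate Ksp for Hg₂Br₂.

Hg₂Br₂(s) ⇌ Hg₂²⁺(aq) + 2 Br⁻(aq)
If s mol/L of Hg₂Br₂ dissolves, [Hg₂²⁺] = s and [Br⁻] = 2s.
Ksp = [Hg₂²⁺][Br⁻]^2 = s · (2s)^2 = 4s^3
Ksp = 4 × (2.0×10⁻⁸)^3 = 3.2×10⁻²³

Ksp = 3.2×10⁻²³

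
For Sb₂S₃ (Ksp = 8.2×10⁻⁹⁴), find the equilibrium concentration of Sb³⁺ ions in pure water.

Sb₂S₃(s) ⇌ 2 Sb³⁺(aq) + 3 S²⁻(aq)
Call the molar solubility s, so that [Sb³⁺] = 2s and [S²⁻] = 3s.
Ksp = [Sb³⁺]^2[S²⁻]^3 = (2s)^2 · (3s)^3 = 108s^5 = 8.2×10⁻⁹⁴
s = 9.5×10⁻²⁰ mol/L
[Sb³⁺] = 2s = 1.9×10⁻¹⁹ mol/L

1.9×10⁻¹⁹ M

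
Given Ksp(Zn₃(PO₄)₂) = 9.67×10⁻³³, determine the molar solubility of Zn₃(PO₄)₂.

1.55×10⁻⁷ M

Zn₃(PO₄)₂(s) ⇌ 3 Zn²⁺(aq) + 2 PO₄³⁻(aq)
If s mol/L of Zn₃(PO₄)₂ dissolves, [Zn²⁺] = 3s and [PO₄³⁻] = 2s.
Ksp = [Zn²⁺]^3[PO₄³⁻]^2 = (3s)^3 · (2s)^2 = 108s^5
108s^5 = 9.67×10⁻³³  ⇒  s^5 = 8.95×10⁻³⁵
s = 1.55×10⁻⁷ mol/L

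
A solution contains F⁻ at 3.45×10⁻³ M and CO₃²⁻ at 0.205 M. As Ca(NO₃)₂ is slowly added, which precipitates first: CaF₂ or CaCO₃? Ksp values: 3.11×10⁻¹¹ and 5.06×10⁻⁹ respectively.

The threshold for precipitation is Q = Ksp.
For CaF₂: [Ca²⁺] = (Ksp/[F⁻]^2) = 2.61×10⁻⁶ M
For CaCO₃: [Ca²⁺] = (Ksp/[CO₃²⁻]) = 2.47×10⁻⁸ M
The smaller threshold [Ca²⁺] is reached first, so CaCO₃ precipitates first.

CaCO₃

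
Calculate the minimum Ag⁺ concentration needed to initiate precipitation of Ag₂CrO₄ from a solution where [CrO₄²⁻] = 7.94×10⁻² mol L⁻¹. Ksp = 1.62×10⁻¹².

4.52×10⁻⁶ M

Each salt precipitates once Q = Ksp for that salt.
Ag₂CrO₄(s) ⇌ 2 Ag⁺(aq) + CrO₄²⁻(aq)
Ksp = [Ag⁺]^2[CrO₄²⁻] = [Ag⁺]^2(7.94×10⁻²)
[Ag⁺]^2 = 1.62×10⁻¹² / (7.94×10⁻²) = 2.04×10⁻¹¹
[Ag⁺] = 4.52×10⁻⁶ mol L⁻¹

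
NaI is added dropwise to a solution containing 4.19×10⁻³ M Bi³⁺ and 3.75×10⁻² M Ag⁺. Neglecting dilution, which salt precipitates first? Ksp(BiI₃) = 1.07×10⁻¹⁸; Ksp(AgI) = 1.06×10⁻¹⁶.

AgI

The threshold for precipitation is Q = Ksp.
For BiI₃: [I⁻] = (Ksp/[Bi³⁺])^(1/3) = 6.34×10⁻⁶ M
For AgI: [I⁻] = (Ksp/[Ag⁺]) = 2.83×10⁻¹⁵ M
The smaller threshold [I⁻] is reached first, so AgI precipitates first.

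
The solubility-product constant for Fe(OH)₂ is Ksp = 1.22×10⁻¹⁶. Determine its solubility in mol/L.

Fe(OH)₂(s) ⇌ Fe²⁺(aq) + 2 OH⁻(aq)
Call the molar solubility s, so that [Fe²⁺] = s and [OH⁻] = 2s.
Ksp = [Fe²⁺][OH⁻]^2 = s · (2s)^2 = 4s^3
4s^3 = 1.22×10⁻¹⁶  ⇒  s^3 = 3.05×10⁻¹⁷
s = 3.12×10⁻⁶ mol/L

3.12×10⁻⁶ M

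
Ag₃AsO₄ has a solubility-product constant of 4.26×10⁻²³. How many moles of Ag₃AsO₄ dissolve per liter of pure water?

1.12×10⁻⁶ M

Ag₃AsO₄(s) ⇌ 3 Ag⁺(aq) + AsO₄³⁻(aq)
For each mole of Ag₃AsO₄ that dissolves per liter, [Ag⁺] = 3s and [AsO₄³⁻] = s; let s denote this solubility.
Ksp = [Ag⁺]^3[AsO₄³⁻] = (3s)^3 · s = 27s^4
27s^4 = 4.26×10⁻²³  ⇒  s^4 = 1.58×10⁻²⁴
s = 1.12×10⁻⁶ M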